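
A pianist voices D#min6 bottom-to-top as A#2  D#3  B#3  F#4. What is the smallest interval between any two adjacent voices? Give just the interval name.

P4

Adjacent intervals: A#2→D#3 = perfect fourth; D#3→B#3 = major sixth; B#3→F#4 = diminished fifth.
The smallest is A#2 to D#3, a perfect fourth (5 semitones).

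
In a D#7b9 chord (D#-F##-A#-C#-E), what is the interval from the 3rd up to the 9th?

diminished seventh

3rd = F##; 9th = E.
7 letter names make it a seventh; at 9 semitones (a whole step narrower than major) the quality is diminished.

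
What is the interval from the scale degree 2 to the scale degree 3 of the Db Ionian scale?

major second

Db major: Db Eb F Gb Ab Bb C.
That puts Eb below F.
Counting 2 letters and 2 half steps from Eb gives a major second.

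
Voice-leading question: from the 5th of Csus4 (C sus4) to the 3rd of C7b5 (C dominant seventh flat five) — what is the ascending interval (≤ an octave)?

Csus4 (C sus4) has G as its 5th, and C7b5 (C dominant seventh flat five) has E as its 3rd.
Counting 6 letters and 9 half steps from G gives a major sixth.

major sixth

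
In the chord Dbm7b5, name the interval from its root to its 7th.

minor 7th

Db half-diminished seventh: Db–Fb–Abb–Cb.
So we need the interval from Db up to Cb.
7 letter names make it a seventh; at 10 semitones (a half step narrower than major) the quality is minor.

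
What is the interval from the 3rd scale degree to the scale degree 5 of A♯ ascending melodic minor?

M3

A♯ melodic minor: A♯ B♯ C♯ D♯ E♯ F𝄪 G𝄪.
That puts C♯ below E♯.
C♯ up to E♯ spans 3 letter names and 4 semitones — a major third.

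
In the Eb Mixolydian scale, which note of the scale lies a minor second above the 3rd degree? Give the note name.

Ab

The scale is Eb F G Ab Bb C Db.
The 3rd degree is G; a minor second above that is Ab — scale degree 4.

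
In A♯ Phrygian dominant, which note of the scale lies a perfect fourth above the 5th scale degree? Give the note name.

A#

The scale is A♯ B C𝄪 D♯ E♯ F♯ G♯.
The 5th scale degree is E♯; a perfect fourth above that is A♯ — scale degree 1.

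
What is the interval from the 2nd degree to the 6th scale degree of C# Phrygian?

P5

C# phrygian: C# D E F# G# A B.
2nd degree = D; scale degree 6 = A.
From D to A is 7 semitones, exactly the perfect fifth.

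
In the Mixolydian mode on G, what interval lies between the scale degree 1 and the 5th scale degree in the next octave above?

The scale runs G A B C D E F.
Scale degree 1 = G; scale degree 5 (up an octave) = D.
Counting 12 letters and 19 half steps from G gives a perfect twelfth.

P12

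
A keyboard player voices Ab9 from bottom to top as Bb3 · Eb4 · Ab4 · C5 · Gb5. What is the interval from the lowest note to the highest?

The outer voices are Bb3 and Gb5.
From Bb to Gb: 20 semitones over a thirteenth = minor.

minor 13th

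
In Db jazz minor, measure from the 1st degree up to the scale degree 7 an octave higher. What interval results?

The scale runs Db Eb Fb Gb Ab Bb C.
The 1st degree is Db and the scale degree 7 (up an octave) is C.
Db up to C spans 14 letter names and 23 semitones — a major fourteenth.

M14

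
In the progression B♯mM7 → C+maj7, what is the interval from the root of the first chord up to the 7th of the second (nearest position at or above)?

B♯mM7 has B♯ as its root, and C+maj7 has B as its 7th.
From B♯ to B: 11 semitones over an octave = diminished.

diminished octave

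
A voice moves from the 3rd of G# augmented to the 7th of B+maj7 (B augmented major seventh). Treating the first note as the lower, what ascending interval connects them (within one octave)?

minor 7th

G# augmented has B# as its 3rd, and B+maj7 (B augmented major seventh) has A# as its 7th.
From B# to A#: 10 semitones over a seventh = minor.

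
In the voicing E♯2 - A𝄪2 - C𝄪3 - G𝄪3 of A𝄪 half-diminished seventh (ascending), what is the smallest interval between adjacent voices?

Adjacent intervals: E♯2→A𝄪2 = augmented fourth; A𝄪2→C𝄪3 = minor third; C𝄪3→G𝄪3 = perfect fifth.
The smallest is A𝄪2 to C𝄪3, a minor third (3 semitones).

m3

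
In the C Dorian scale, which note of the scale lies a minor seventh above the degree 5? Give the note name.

F

The scale is C D E♭ F G A B♭.
The degree 5 is G; a minor seventh above that is F — scale degree 4.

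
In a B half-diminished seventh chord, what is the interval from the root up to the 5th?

The chord tones of Bø are B–D–F–A.
That puts B below F.
B up to F is 6 semitones, a half step narrower than a perfect fifth, so the interval is diminished.

diminished fifth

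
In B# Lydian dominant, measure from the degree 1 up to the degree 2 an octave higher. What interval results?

major ninth

Spelling B# Lydian dominant: B# C## D## E## F## G## A#.
So we need the interval from B# up to C##.
Counting 9 letters and 14 half steps from B# gives a major ninth.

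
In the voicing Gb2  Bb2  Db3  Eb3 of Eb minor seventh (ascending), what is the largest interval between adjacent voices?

Adjacent intervals: Gb2→Bb2 = major third; Bb2→Db3 = minor third; Db3→Eb3 = major second.
The largest is Gb2 to Bb2, a major third (4 semitones).

major third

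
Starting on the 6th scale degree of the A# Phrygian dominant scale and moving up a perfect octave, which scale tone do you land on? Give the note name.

F#

The scale is A# B C## D# E# F# G#.
The 6th scale degree is F#; a perfect octave above that is F# — scale degree 6.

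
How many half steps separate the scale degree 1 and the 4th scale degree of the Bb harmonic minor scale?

5

The scale is Bb C Db Eb F Gb A.
Bb up to Eb is a perfect fourth — 5 semitones.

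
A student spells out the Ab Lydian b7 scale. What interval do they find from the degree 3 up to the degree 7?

Ab lydian dominant: Ab Bb C D Eb F Gb.
So we need the interval from C up to Gb.
C up to Gb is 6 semitones, a half step narrower than a perfect fifth, so the interval is diminished.

d5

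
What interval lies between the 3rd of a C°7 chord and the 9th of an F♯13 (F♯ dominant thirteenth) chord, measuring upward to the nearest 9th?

augmented third

The 3rd of C°7 is E♭; the 9th of F♯13 (F♯ dominant thirteenth) is G♯.
From E♭ to G♯: 5 semitones over a third = augmented.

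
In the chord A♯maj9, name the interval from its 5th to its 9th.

perfect 5th

A♯ major ninth: A♯-C𝄪-E♯-G𝄪-B♯.
So we need the interval from E♯ up to B♯.
From E♯ to B♯ is 7 semitones, exactly the perfect fifth.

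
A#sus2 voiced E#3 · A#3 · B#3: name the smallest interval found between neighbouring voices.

major 2nd

Adjacent intervals: E#3→A#3 = perfect fourth; A#3→B#3 = major second.
The smallest is A#3 to B#3, a major second (2 semitones).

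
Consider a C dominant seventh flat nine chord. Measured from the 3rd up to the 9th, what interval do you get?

diminished seventh

C dominant seventh flat nine: C-E-G-B♭-D♭.
That puts E below D♭.
7 letter names make it a seventh; at 9 semitones (a whole step narrower than major) the quality is diminished.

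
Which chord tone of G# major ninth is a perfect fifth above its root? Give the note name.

D#

G#maj9 (G# major ninth): G# B# D# F## A#.
The root is G#. A perfect fifth above G# is D#.
D# is the chord's 5th.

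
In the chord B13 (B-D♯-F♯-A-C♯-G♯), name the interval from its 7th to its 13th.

7th = A; 13th = G♯.
Counting 7 letters and 11 half steps from A gives a major seventh.

major seventh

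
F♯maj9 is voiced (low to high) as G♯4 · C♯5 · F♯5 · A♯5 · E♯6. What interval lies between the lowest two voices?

P4

Those voices are G♯4 and C♯5.
G♯ up to C♯ spans 4 letter names and 5 semitones — a perfect fourth.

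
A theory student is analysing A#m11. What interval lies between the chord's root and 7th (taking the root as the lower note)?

minor seventh

Spelling the chord: A#-C#-E#-G#-B#-D#.
Root = A#; 7th = G#.
7 letter names make it a seventh; at 10 semitones (a half step narrower than major) the quality is minor.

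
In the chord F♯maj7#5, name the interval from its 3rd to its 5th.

Spelling the chord: F♯, A♯, C𝄪, E♯.
That puts A♯ below C𝄪.
A♯ up to C𝄪 spans 3 letter names and 4 semitones — a major third.

major third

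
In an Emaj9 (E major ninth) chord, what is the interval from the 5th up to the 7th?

major third

Spelling the chord: E G# B D# F#.
5th = B; 7th = D#.
From B to D# is 4 semitones, exactly the major third.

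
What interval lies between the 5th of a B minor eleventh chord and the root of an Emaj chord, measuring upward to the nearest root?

minor seventh

The 5th of B minor eleventh is F#; the root of Emaj is E.
From F# to E: 10 semitones over a seventh = minor.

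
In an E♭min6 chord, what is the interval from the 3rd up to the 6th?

augmented 4th

E♭m6 (E♭ minor sixth) is spelled E♭–G♭–B♭–C.
The 3rd is G♭ and the 6th is C.
From G♭ to C: 6 semitones over a fourth = augmented.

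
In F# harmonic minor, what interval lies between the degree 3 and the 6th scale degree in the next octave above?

perfect eleventh

F# harmonic minor: F# G# A B C# D E#.
The degree 3 is A and the scale degree 6 (up an octave) is D.
A up to D spans 11 letter names and 17 semitones — a perfect eleventh.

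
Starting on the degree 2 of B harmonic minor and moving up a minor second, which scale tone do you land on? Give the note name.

D

The scale is B C# D E F# G A#.
The degree 2 is C#; a minor second above that is D — scale degree 3.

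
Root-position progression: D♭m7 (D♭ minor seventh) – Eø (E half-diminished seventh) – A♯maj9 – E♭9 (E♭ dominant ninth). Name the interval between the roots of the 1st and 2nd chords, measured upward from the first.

The roots are D♭ and E.
2 letter names make it a second; at 3 semitones (a half step wider than major) the quality is augmented.

augmented second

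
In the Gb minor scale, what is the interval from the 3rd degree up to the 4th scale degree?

Gb natural minor: Gb Ab Bbb Cb Db Ebb Fb.
3rd degree = Bbb; scale degree 4 = Cb.
From Bbb to Cb is 2 semitones, exactly the major second.

major second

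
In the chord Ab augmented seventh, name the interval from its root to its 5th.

augmented 5th

Ab+7 (Ab augmented seventh) is spelled Ab-C-E-Gb.
The root is Ab and the 5th is E.
From Ab to E: 8 semitones over a fifth = augmented.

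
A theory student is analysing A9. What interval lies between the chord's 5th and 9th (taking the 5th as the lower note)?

Spelling the chord: A-C♯-E-G-B.
5th = E; 9th = B.
Counting 5 letters and 7 half steps from E gives a perfect fifth.

perfect fifth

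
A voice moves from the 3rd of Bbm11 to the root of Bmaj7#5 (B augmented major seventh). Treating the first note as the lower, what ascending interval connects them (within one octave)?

augmented 6th

Bbm11 has Db as its 3rd, and Bmaj7#5 (B augmented major seventh) has B as its root.
6 letter names make it a sixth; at 10 semitones (a half step wider than major) the quality is augmented.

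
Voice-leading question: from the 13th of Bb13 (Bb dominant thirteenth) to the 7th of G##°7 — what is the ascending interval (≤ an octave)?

Bb13 (Bb dominant thirteenth) has G as its 13th, and G##°7 has F# as its 7th.
From G to F# is 11 semitones, exactly the major seventh.

major seventh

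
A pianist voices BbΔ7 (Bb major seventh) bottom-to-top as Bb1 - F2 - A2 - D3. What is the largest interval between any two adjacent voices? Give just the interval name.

Adjacent intervals: Bb1→F2 = perfect fifth; F2→A2 = major third; A2→D3 = perfect fourth.
The largest is Bb1 to F2, a perfect fifth (7 semitones).

perfect fifth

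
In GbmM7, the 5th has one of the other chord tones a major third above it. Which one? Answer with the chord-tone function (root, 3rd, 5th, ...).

Spelling the chord: Gb–Bbb–Db–F.
The 5th is Db. A major third above Db is F.
F is the chord's 7th.

7th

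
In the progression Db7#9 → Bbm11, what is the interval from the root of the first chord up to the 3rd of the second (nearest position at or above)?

perfect 1st

Db7#9 has Db as its root, and Bbm11 has Db as its 3rd.
From Db to Db is 0 semitones, exactly the perfect unison.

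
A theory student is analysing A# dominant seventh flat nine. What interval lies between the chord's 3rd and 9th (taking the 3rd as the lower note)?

d7

A#7b9 (A# dominant seventh flat nine): A#-C##-E#-G#-B.
So we need the interval from C## up to B.
7 letter names make it a seventh; at 9 semitones (a whole step narrower than major) the quality is diminished.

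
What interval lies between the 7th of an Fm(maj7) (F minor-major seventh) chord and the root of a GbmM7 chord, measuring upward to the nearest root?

diminished third

The 7th of Fm(maj7) (F minor-major seventh) is E; the root of GbmM7 is Gb.
E up to Gb is 2 semitones, a whole step narrower than a major third, so the interval is diminished.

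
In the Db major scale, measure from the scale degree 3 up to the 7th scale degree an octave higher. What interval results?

The scale runs Db Eb F Gb Ab Bb C.
Scale degree 3 = F; 7th scale degree (up an octave) = C.
From F to C is 19 semitones, exactly the perfect twelfth.

P12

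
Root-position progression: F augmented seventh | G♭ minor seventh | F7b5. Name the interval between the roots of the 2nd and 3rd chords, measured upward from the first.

major 7th

The roots are G♭ and F.
G♭ up to F spans 7 letter names and 11 semitones — a major seventh.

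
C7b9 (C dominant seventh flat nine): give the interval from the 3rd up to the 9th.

diminished seventh

C7b9 is spelled C, E, G, Bb, Db.
So we need the interval from E up to Db.
7 letter names make it a seventh; at 9 semitones (a whole step narrower than major) the quality is diminished.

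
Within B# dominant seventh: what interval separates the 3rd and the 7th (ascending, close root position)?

B#7 (B# dominant seventh): B#, D##, F##, A#.
3rd = D##; 7th = A#.
5 letter names make it a fifth; at 6 semitones (a half step narrower than perfect) the quality is diminished.
This 3–7 tritone is the characteristic tension at the heart of the dominant sound.

diminished fifth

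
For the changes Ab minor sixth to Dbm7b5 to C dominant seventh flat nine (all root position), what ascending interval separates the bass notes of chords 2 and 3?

major seventh

The roots are Db and C.
Db up to C spans 7 letter names and 11 semitones — a major seventh.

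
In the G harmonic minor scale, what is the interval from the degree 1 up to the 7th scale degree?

major seventh

The scale runs G A Bb C D Eb F#.
The degree 1 is G and the 7th degree is F#.
G up to F# spans 7 letter names and 11 semitones — a major seventh.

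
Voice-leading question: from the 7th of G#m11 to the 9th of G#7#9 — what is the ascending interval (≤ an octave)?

augmented 3rd

G#m11 has F# as its 7th, and G#7#9 has A## as its 9th.
From F# to A##: 5 semitones over a third = augmented.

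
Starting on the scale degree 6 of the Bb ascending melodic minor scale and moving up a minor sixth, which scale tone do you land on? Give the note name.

The scale is Bb C Db Eb F G A.
The scale degree 6 is G; a minor sixth above that is Eb — scale degree 4.

Eb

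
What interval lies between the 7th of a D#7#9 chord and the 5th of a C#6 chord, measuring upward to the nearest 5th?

The 7th of D#7#9 is C#; the 5th of C#6 is G#.
From C# to G# is 7 semitones, exactly the perfect fifth.

perfect fifth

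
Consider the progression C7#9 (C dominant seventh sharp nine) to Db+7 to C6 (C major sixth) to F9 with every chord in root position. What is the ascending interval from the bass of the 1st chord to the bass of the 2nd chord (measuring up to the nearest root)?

The roots are C and Db.
From C to Db: 1 semitone over a second = minor.

minor second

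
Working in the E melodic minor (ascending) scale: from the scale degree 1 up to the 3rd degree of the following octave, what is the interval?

minor tenth

Spelling the E melodic minor (ascending) scale: E F# G A B C# D#.
That puts E below G.
10 letter names make it a tenth; at 15 semitones (a half step narrower than major) the quality is minor.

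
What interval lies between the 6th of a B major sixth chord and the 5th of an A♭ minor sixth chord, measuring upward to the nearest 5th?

diminished 6th

The 6th of B major sixth is G♯; the 5th of A♭ minor sixth is E♭.
6 letter names make it a sixth; at 7 semitones (a whole step narrower than major) the quality is diminished.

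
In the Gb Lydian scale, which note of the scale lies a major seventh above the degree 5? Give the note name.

The scale is Gb Ab Bb C Db Eb F.
The degree 5 is Db; a major seventh above that is C — scale degree 4.

C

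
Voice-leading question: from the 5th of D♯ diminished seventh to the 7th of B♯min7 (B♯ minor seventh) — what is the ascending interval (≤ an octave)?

augmented 1st

D♯ diminished seventh has A as its 5th, and B♯min7 (B♯ minor seventh) has A♯ as its 7th.
A up to A♯ is 1 semitone, a half step wider than a perfect unison, so the interval is augmented.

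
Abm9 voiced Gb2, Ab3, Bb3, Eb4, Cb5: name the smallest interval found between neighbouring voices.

Adjacent intervals: Gb2→Ab3 = major ninth; Ab3→Bb3 = major second; Bb3→Eb4 = perfect fourth; Eb4→Cb5 = minor sixth.
The smallest is Ab3 to Bb3, a major second (2 semitones).

M2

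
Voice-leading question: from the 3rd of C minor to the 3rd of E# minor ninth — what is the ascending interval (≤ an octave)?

The 3rd of C minor is Eb; the 3rd of E# minor ninth is G#.
3 letter names make it a third; at 5 semitones (a half step wider than major) the quality is augmented.

augmented third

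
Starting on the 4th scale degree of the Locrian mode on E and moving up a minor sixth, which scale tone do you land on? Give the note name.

F

The scale is E F G A Bb C D.
The 4th scale degree is A; a minor sixth above that is F — scale degree 2.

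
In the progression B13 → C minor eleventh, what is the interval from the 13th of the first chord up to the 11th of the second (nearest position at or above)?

The 13th of B13 is G#; the 11th of C minor eleventh is F.
7 letter names make it a seventh; at 9 semitones (a whole step narrower than major) the quality is diminished.

diminished 7th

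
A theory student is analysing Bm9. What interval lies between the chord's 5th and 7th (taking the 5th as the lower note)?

minor third

The chord tones of Bm9 (B minor ninth) are B–D–F#–A–C#.
So we need the interval from F# up to A.
F# up to A is 3 semitones, a half step narrower than a major third, so the interval is minor.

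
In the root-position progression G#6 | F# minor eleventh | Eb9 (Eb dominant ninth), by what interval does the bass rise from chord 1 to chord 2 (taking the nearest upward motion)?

minor 7th

The roots are G# and F#.
From G# to F#: 10 semitones over a seventh = minor.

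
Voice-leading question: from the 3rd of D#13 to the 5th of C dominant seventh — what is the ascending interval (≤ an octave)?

diminished second

The 3rd of D#13 is F##; the 5th of C dominant seventh is G.
F## up to G is 0 semitones, a whole step narrower than a major second, so the interval is diminished.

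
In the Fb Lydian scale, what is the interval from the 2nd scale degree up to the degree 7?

major 6th

Spelling the Fb Lydian scale: Fb Gb Ab Bb Cb Db Eb.
The 2nd scale degree is Gb and the 7th scale degree is Eb.
Gb up to Eb spans 6 letter names and 9 semitones — a major sixth.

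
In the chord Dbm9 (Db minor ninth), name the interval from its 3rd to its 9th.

major seventh

Dbmin9 is spelled Db, Fb, Ab, Cb, Eb.
So we need the interval from Fb up to Eb.
Counting 7 letters and 11 half steps from Fb gives a major seventh.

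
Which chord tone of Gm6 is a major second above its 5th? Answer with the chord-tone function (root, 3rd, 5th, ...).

The chord tones of G minor sixth are G–Bb–D–E.
The 5th is D. A major second above D is E.
E is the chord's 6th.

6th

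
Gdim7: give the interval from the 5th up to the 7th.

minor 3rd

The chord tones of G diminished seventh are G–Bb–Db–Fb.
The 5th is Db and the 7th is Fb.
Db up to Fb is 3 semitones, a half step narrower than a major third, so the interval is minor.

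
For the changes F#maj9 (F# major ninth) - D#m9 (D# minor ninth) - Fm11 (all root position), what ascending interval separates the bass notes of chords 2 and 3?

diminished 3rd

The roots are D# and F.
From D# to F: 2 semitones over a third = diminished.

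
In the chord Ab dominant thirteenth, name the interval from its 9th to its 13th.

Ab dominant thirteenth: Ab, C, Eb, Gb, Bb, F.
That puts Bb below F.
Counting 5 letters and 7 half steps from Bb gives a perfect fifth.

perfect fifth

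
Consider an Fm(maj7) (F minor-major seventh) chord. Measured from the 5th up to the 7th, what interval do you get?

F minor-major seventh is spelled F Ab C E.
The 5th is C and the 7th is E.
Counting 3 letters and 4 half steps from C gives a major third.

major third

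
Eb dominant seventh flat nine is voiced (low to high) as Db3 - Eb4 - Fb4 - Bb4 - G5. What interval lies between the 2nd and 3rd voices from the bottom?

Those voices are Eb4 and Fb4.
2 letter names make it a second; at 1 semitone (a half step narrower than major) the quality is minor.

m2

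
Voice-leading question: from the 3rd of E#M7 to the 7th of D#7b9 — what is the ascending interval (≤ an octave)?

diminished 4th

The 3rd of E#M7 is G##; the 7th of D#7b9 is C#.
G## up to C# is 4 semitones, a half step narrower than a perfect fourth, so the interval is diminished.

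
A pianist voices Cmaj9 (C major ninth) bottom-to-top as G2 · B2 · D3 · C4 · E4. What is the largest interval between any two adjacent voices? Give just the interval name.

m7

Adjacent intervals: G2→B2 = major third; B2→D3 = minor third; D3→C4 = minor seventh; C4→E4 = major third.
The largest is D3 to C4, a minor seventh (10 semitones).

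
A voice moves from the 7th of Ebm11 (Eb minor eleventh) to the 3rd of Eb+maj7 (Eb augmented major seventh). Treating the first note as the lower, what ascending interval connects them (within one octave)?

Ebm11 (Eb minor eleventh) has Db as its 7th, and Eb+maj7 (Eb augmented major seventh) has G as its 3rd.
Db up to G is 6 semitones, a half step wider than a perfect fourth, so the interval is augmented.

A4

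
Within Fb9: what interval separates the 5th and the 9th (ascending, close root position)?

Fb9 is spelled Fb, Ab, Cb, Ebb, Gb.
That puts Cb below Gb.
From Cb to Gb is 7 semitones, exactly the perfect fifth.

perfect 5th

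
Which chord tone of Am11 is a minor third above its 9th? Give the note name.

D

A minor eleventh is spelled A C E G B D.
The 9th is B. A minor third above B is D.
D is the chord's 11th.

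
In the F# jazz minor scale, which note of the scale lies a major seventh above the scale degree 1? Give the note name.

The scale is F# G# A B C# D# E#.
The scale degree 1 is F#; a major seventh above that is E# — scale degree 7.

E#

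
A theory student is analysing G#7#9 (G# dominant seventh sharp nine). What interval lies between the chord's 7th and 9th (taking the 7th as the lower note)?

augmented 3rd

G#7#9: G#–B#–D#–F#–A##.
So we need the interval from F# up to A##.
3 letter names make it a third; at 5 semitones (a half step wider than major) the quality is augmented.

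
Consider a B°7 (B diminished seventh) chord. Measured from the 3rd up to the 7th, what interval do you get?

diminished fifth

Spelling the chord: B–D–F–A♭.
The 3rd is D and the 7th is A♭.
D up to A♭ is 6 semitones, a half step narrower than a perfect fifth, so the interval is diminished.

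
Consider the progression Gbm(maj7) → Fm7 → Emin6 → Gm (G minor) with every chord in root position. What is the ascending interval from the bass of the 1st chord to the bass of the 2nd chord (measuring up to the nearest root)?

major 7th

The roots are Gb and F.
Counting 7 letters and 11 half steps from Gb gives a major seventh.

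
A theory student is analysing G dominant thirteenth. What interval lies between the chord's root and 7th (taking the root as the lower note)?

G13: G–B–D–F–A–E.
Root = G; 7th = F.
G up to F is 10 semitones, a half step narrower than a major seventh, so the interval is minor.

minor seventh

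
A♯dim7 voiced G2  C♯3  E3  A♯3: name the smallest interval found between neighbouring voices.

Adjacent intervals: G2→C♯3 = augmented fourth; C♯3→E3 = minor third; E3→A♯3 = augmented fourth.
The smallest is C♯3 to E3, a minor third (3 semitones).

minor third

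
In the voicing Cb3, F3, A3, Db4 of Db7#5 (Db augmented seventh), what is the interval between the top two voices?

Those voices are A3 and Db4.
4 letter names make it a fourth; at 4 semitones (a half step narrower than perfect) the quality is diminished.

diminished 4th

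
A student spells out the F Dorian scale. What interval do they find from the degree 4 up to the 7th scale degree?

The scale runs F G A♭ B♭ C D E♭.
Degree 4 = B♭; 7th scale degree = E♭.
B♭ up to E♭ spans 4 letter names and 5 semitones — a perfect fourth.

perfect 4th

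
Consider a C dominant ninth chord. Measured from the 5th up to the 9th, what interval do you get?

C9 (C dominant ninth) is spelled C, E, G, Bb, D.
That puts G below D.
G up to D spans 5 letter names and 7 semitones — a perfect fifth.

perfect 5th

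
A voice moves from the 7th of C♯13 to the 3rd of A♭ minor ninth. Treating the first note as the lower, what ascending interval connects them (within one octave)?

diminished 2nd

The 7th of C♯13 is B; the 3rd of A♭ minor ninth is C♭.
2 letter names make it a second; at 0 semitones (a whole step narrower than major) the quality is diminished.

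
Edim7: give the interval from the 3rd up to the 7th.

d5

Spelling the chord: E G Bb Db.
The 3rd is G and the 7th is Db.
G up to Db is 6 semitones, a half step narrower than a perfect fifth, so the interval is diminished.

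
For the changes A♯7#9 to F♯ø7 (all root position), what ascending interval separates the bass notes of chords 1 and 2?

minor sixth

The roots are A♯ and F♯.
From A♯ to F♯: 8 semitones over a sixth = minor.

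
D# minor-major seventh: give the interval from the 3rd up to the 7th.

augmented fifth

The chord tones of D#mM7 are D#–F#–A#–C##.
So we need the interval from F# up to C##.
From F# to C##: 8 semitones over a fifth = augmented.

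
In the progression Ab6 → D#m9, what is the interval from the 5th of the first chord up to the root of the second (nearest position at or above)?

Ab6 has Eb as its 5th, and D#m9 has D# as its root.
Eb up to D# is 12 semitones, a half step wider than a major seventh, so the interval is augmented.

augmented seventh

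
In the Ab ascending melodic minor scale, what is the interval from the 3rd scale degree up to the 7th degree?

augmented fifth

Spelling the Ab ascending melodic minor scale: Ab Bb Cb Db Eb F G.
That puts Cb below G.
From Cb to G: 8 semitones over a fifth = augmented.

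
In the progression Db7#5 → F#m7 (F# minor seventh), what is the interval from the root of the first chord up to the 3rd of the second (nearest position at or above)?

The root of Db7#5 is Db; the 3rd of F#m7 (F# minor seventh) is A.
Db up to A is 8 semitones, a half step wider than a perfect fifth, so the interval is augmented.

augmented fifth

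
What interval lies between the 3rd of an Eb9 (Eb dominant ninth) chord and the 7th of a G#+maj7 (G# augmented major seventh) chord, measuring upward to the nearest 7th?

Eb9 (Eb dominant ninth) has G as its 3rd, and G#+maj7 (G# augmented major seventh) has F## as its 7th.
7 letter names make it a seventh; at 12 semitones (a half step wider than major) the quality is augmented.

A7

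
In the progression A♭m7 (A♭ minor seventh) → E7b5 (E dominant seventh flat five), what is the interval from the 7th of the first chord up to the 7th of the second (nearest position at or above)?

augmented fifth

The 7th of A♭m7 (A♭ minor seventh) is G♭; the 7th of E7b5 (E dominant seventh flat five) is D.
From G♭ to D: 8 semitones over a fifth = augmented.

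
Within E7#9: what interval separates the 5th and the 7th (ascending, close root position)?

minor third

E dominant seventh sharp nine is spelled E–G♯–B–D–F𝄪.
5th = B; 7th = D.
B up to D is 3 semitones, a half step narrower than a major third, so the interval is minor.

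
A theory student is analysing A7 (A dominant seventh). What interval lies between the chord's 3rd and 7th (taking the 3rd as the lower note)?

diminished fifth

Spelling the chord: A-C#-E-G.
That puts C# below G.
5 letter names make it a fifth; at 6 semitones (a half step narrower than perfect) the quality is diminished.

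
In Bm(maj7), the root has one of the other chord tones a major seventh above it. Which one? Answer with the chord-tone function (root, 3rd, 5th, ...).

The chord tones of BmM7 are B D F♯ A♯.
The root is B. A major seventh above B is A♯.
A♯ is the chord's 7th.

7th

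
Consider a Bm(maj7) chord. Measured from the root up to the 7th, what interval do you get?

Bm(maj7) (B minor-major seventh) is spelled B-D-F#-A#.
Root = B; 7th = A#.
Counting 7 letters and 11 half steps from B gives a major seventh.

M7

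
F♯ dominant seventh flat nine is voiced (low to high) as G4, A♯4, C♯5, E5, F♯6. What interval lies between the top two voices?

Those voices are E5 and F♯6.
From E to F♯ is 14 semitones, exactly the major ninth.

major ninth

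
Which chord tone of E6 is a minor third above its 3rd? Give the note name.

E6 (E major sixth): E G# B C#.
The 3rd is G#. A minor third above G# is B.
B is the chord's 5th.

B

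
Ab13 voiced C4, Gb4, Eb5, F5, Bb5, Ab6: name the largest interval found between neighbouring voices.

minor seventh

Adjacent intervals: C4→Gb4 = diminished fifth; Gb4→Eb5 = major sixth; Eb5→F5 = major second; F5→Bb5 = perfect fourth; Bb5→Ab6 = minor seventh.
The largest is Bb5 to Ab6, a minor seventh (10 semitones).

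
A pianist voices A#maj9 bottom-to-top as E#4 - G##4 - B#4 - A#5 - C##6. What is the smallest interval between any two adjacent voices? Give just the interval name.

Adjacent intervals: E#4→G##4 = major third; G##4→B#4 = minor third; B#4→A#5 = minor seventh; A#5→C##6 = major third.
The smallest is G##4 to B#4, a minor third (3 semitones).

minor 3rd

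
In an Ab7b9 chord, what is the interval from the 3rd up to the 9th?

diminished 7th

Ab dominant seventh flat nine is spelled Ab–C–Eb–Gb–Bbb.
3rd = C; 9th = Bbb.
C up to Bbb is 9 semitones, a whole step narrower than a major seventh, so the interval is diminished.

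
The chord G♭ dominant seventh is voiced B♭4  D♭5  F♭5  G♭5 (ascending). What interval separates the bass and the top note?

The outer voices are B♭4 and G♭5.
B♭ up to G♭ is 8 semitones, a half step narrower than a major sixth, so the interval is minor.

minor sixth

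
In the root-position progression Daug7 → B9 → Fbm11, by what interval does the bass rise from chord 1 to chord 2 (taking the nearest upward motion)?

The roots are D and B.
D up to B spans 6 letter names and 9 semitones — a major sixth.

major sixth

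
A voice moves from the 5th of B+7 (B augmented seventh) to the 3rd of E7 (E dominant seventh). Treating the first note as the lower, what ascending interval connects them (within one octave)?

The 5th of B+7 (B augmented seventh) is F##; the 3rd of E7 (E dominant seventh) is G#.
F## up to G# is 1 semitone, a half step narrower than a major second, so the interval is minor.

minor second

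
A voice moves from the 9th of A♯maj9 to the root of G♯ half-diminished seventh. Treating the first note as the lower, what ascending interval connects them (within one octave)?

The 9th of A♯maj9 is B♯; the root of G♯ half-diminished seventh is G♯.
B♯ up to G♯ is 8 semitones, a half step narrower than a major sixth, so the interval is minor.

m6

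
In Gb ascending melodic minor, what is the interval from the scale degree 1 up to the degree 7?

M7

The scale runs Gb Ab Bbb Cb Db Eb F.
The scale degree 1 is Gb and the degree 7 is F.
Gb up to F spans 7 letter names and 11 semitones — a major seventh.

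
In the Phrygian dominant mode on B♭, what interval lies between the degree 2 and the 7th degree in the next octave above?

major thirteenth

Spelling the Phrygian dominant mode on B♭: B♭ C♭ D E♭ F G♭ A♭.
The degree 2 is C♭ and the 7th scale degree (up an octave) is A♭.
C♭ up to A♭ spans 13 letter names and 21 semitones — a major thirteenth.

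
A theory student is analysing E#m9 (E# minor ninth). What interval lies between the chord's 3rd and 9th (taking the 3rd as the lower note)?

major seventh

E# minor ninth is spelled E#-G#-B#-D#-F##.
So we need the interval from G# up to F##.
G# up to F## spans 7 letter names and 11 semitones — a major seventh.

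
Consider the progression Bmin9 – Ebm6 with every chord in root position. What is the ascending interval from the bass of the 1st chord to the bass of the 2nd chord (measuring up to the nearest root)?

diminished 4th

The roots are B and Eb.
From B to Eb: 4 semitones over a fourth = diminished.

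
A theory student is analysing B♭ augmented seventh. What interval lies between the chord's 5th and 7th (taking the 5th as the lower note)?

d3

The chord tones of B♭+7 are B♭ D F♯ A♭.
So we need the interval from F♯ up to A♭.
From F♯ to A♭: 2 semitones over a third = diminished.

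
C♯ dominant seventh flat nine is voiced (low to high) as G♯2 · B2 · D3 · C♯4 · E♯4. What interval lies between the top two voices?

Those voices are C♯4 and E♯4.
Counting 3 letters and 4 half steps from C♯ gives a major third.

M3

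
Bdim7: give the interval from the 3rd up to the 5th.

Bdim7 is spelled B D F Ab.
That puts D below F.
3 letter names make it a third; at 3 semitones (a half step narrower than major) the quality is minor.

m3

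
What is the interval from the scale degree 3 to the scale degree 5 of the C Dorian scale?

C dorian: C D E♭ F G A B♭.
Scale degree 3 = E♭; degree 5 = G.
E♭ up to G spans 3 letter names and 4 semitones — a major third.

major 3rd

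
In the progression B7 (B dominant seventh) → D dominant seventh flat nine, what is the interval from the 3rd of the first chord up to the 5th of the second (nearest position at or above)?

diminished 5th

B7 (B dominant seventh) has D# as its 3rd, and D dominant seventh flat nine has A as its 5th.
From D# to A: 6 semitones over a fifth = diminished.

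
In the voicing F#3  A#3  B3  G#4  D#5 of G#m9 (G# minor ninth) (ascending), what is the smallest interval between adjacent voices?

minor second

Adjacent intervals: F#3→A#3 = major third; A#3→B3 = minor second; B3→G#4 = major sixth; G#4→D#5 = perfect fifth.
The smallest is A#3 to B3, a minor second (1 semitone).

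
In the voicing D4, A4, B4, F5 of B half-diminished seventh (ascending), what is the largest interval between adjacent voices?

perfect fifth

Adjacent intervals: D4→A4 = perfect fifth; A4→B4 = major second; B4→F5 = diminished fifth.
The largest is D4 to A4, a perfect fifth (7 semitones).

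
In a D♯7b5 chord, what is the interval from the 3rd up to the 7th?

diminished fifth

D♯7b5 (D♯ dominant seventh flat five): D♯-F𝄪-A-C♯.
3rd = F𝄪; 7th = C♯.
From F𝄪 to C♯: 6 semitones over a fifth = diminished.
That tritone between 3rd and 7th is what gives the dominant seventh its pull toward resolution.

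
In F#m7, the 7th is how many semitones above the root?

Spelling the chord: F#-A-C#-E.
F# to E is a minor seventh: 10 semitones.

10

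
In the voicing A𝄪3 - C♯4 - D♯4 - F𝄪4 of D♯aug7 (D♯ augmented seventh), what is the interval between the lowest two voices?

Those voices are A𝄪3 and C♯4.
From A𝄪 to C♯: 2 semitones over a third = diminished.

diminished 3rd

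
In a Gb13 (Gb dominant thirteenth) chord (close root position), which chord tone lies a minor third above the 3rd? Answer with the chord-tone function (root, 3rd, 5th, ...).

Gb dominant thirteenth is spelled Gb Bb Db Fb Ab Eb.
The 3rd is Bb. A minor third above Bb is Db.
Db is the chord's 5th.

5th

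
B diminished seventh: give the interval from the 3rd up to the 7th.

Bdim7 is spelled B-D-F-Ab.
3rd = D; 7th = Ab.
D up to Ab is 6 semitones, a half step narrower than a perfect fifth, so the interval is diminished.

diminished fifth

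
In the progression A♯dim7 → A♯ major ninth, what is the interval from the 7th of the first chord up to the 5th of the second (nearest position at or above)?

augmented sixth

The 7th of A♯dim7 is G; the 5th of A♯ major ninth is E♯.
G up to E♯ is 10 semitones, a half step wider than a major sixth, so the interval is augmented.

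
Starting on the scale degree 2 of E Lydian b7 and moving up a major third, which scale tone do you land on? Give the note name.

The scale is E F# G# A# B C# D.
The scale degree 2 is F#; a major third above that is A# — scale degree 4.

A#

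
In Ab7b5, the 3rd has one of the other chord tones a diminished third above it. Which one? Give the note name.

Ab7b5 (Ab dominant seventh flat five) is spelled Ab, C, Ebb, Gb.
The 3rd is C. A diminished third above C is Ebb.
Ebb is the chord's 5th.

Ebb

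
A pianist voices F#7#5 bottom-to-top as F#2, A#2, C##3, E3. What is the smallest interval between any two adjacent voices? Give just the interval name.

Adjacent intervals: F#2→A#2 = major third; A#2→C##3 = major third; C##3→E3 = diminished third.
The smallest is C##3 to E3, a diminished third (2 semitones).

diminished 3rd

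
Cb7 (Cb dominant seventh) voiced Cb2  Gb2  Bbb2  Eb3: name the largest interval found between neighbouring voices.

Adjacent intervals: Cb2→Gb2 = perfect fifth; Gb2→Bbb2 = minor third; Bbb2→Eb3 = augmented fourth.
The largest is Cb2 to Gb2, a perfect fifth (7 semitones).

perfect fifth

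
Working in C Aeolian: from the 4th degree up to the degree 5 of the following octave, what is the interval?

major ninth

C natural minor: C D Eb F G Ab Bb.
The 4th degree is F and the 5th degree (up an octave) is G.
F up to G spans 9 letter names and 14 semitones — a major ninth.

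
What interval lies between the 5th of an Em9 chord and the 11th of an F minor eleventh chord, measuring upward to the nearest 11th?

The 5th of Em9 is B; the 11th of F minor eleventh is B♭.
From B to B♭: 11 semitones over an octave = diminished.

diminished octave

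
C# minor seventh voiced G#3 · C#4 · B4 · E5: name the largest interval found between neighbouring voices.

Adjacent intervals: G#3→C#4 = perfect fourth; C#4→B4 = minor seventh; B4→E5 = perfect fourth.
The largest is C#4 to B4, a minor seventh (10 semitones).

minor 7th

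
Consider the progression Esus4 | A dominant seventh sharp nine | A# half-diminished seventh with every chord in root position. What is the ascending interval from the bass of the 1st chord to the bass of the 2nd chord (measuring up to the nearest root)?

perfect fourth

The roots are E and A.
E up to A spans 4 letter names and 5 semitones — a perfect fourth.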